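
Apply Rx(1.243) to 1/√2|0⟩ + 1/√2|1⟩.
(0.5749 - 0.4117i)|0⟩ + (0.5749 - 0.4117i)|1⟩

Rx(1.243) = [[cos(θ/2), −i·sin(θ/2)], [−i·sin(θ/2), cos(θ/2)]]; θ = 1.243, cos(θ/2) ≈ 0.813006, sin(θ/2) ≈ 0.582255.
With a = amp(|0⟩) = 1/√2 and b = amp(|1⟩) = 1/√2:
new amp(|0⟩) = (0.813006)·a + (-0.582255i)·b = (0.5749 - 0.4117i)
new amp(|1⟩) = (-0.582255i)·a + (0.813006)·b = (0.5749 - 0.4117i)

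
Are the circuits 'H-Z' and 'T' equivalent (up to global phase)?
No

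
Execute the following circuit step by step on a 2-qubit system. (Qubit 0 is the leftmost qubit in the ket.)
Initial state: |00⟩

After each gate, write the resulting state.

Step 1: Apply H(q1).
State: 1/√2|00⟩ + 1/√2|01⟩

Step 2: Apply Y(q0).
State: (1/√2)i|10⟩ + (1/√2)i|11⟩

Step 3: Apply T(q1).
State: (1/√2)i|10⟩ + (-1/2 + (1/2)i)|11⟩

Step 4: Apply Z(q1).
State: (1/√2)i|10⟩ + (1/2 - (1/2)i)|11⟩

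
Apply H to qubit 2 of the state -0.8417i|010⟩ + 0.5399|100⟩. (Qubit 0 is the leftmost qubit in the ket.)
-0.5952i|010⟩ - 0.5952i|011⟩ + 0.3818|100⟩ + 0.3818|101⟩

H on qubit 2 mixes each pair of kets that differ only in qubit 2: amplitudes (a, b) of (|…0…⟩, |…1…⟩) become ((a + b)/√2, (a − b)/√2). Kets absent from the input have amplitude 0.
(|010⟩, |011⟩): (a, b) = (-0.8417i, 0) → (-0.5952i, -0.5952i)
(|100⟩, |101⟩): (a, b) = (0.5399, 0) → (0.3818, 0.3818)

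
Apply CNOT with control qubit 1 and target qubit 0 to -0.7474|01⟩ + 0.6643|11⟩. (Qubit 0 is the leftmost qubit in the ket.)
0.6643|01⟩ - 0.7474|11⟩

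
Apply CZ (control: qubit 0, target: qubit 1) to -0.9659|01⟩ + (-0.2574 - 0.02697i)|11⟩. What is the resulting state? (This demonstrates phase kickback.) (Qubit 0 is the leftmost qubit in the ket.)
-0.9659|01⟩ + (0.2574 + 0.02697i)|11⟩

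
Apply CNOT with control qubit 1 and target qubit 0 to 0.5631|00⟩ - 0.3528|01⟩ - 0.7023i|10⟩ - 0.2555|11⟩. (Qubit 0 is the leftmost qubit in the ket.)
0.5631|00⟩ - 0.2555|01⟩ - 0.7023i|10⟩ - 0.3528|11⟩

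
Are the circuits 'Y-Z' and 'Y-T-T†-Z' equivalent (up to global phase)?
Yes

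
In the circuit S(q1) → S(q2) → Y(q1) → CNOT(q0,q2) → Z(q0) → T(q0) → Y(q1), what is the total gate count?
7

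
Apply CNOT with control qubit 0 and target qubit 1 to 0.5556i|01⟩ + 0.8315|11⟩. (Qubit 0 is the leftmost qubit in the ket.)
0.5556i|01⟩ + 0.8315|10⟩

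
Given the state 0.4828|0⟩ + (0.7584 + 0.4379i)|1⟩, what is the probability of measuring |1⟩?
0.7669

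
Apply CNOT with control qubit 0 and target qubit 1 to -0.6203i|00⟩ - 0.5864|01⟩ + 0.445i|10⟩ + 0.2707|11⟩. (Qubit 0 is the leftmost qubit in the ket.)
-0.6203i|00⟩ - 0.5864|01⟩ + 0.2707|10⟩ + 0.445i|11⟩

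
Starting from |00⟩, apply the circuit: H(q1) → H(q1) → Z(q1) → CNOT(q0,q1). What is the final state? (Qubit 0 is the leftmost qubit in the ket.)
|00⟩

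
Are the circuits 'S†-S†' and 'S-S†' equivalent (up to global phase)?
No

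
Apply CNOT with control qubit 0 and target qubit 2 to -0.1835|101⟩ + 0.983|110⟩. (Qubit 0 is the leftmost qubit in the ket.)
-0.1835|100⟩ + 0.983|111⟩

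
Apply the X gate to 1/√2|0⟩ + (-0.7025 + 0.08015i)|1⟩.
(-0.7025 + 0.08015i)|0⟩ + 1/√2|1⟩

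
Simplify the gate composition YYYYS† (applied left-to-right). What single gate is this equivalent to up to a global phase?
S†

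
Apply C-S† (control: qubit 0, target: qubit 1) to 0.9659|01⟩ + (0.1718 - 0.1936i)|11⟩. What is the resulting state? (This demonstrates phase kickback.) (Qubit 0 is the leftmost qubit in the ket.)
0.9659|01⟩ + (-0.1936 - 0.1718i)|11⟩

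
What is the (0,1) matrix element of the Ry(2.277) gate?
-0.908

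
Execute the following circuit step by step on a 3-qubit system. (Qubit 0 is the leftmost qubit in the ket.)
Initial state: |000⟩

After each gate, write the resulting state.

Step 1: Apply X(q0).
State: |100⟩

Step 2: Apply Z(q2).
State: |100⟩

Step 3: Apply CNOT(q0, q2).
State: |101⟩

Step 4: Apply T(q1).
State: |101⟩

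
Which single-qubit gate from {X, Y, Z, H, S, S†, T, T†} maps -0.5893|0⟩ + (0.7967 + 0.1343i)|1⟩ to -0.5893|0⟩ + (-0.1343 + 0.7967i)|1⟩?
S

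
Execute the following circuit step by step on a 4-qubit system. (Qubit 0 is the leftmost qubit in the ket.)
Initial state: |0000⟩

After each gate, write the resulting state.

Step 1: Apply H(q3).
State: 1/√2|0000⟩ + 1/√2|0001⟩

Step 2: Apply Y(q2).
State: (1/√2)i|0010⟩ + (1/√2)i|0011⟩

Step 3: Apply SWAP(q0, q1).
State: (1/√2)i|0010⟩ + (1/√2)i|0011⟩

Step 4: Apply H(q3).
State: i|0010⟩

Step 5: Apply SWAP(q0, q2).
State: i|1000⟩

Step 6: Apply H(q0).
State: (1/√2)i|0000⟩ - (1/√2)i|1000⟩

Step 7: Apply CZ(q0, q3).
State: (1/√2)i|0000⟩ - (1/√2)i|1000⟩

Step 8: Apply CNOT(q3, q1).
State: (1/√2)i|0000⟩ - (1/√2)i|1000⟩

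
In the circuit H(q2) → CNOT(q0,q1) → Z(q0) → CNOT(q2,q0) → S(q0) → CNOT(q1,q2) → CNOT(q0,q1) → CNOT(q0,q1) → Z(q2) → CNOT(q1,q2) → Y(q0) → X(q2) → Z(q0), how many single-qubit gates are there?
7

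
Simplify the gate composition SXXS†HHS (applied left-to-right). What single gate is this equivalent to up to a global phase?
S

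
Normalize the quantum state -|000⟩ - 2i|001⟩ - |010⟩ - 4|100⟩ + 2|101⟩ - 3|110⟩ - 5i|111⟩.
-0.1291|000⟩ - 0.2582i|001⟩ - 0.1291|010⟩ - 0.5164|100⟩ + 0.2582|101⟩ - 0.3873|110⟩ - 0.6455i|111⟩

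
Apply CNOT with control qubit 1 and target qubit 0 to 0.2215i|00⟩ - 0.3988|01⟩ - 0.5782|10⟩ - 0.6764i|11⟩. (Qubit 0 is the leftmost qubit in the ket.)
0.2215i|00⟩ - 0.6764i|01⟩ - 0.5782|10⟩ - 0.3988|11⟩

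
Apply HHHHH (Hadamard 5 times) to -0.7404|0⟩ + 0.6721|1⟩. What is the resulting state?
-0.0483|0⟩ - 0.9988|1⟩

H² = I, so H^5 = H: a single Hadamard. With (a, b) = (-0.7404, 0.6721), H gives ((a + b)/√2, (a − b)/√2) = (-0.0483, -0.9988).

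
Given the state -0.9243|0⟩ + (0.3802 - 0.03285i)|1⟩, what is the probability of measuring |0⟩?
0.8543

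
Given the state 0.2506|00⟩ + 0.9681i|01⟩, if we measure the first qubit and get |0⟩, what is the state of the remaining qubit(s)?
0.2506|0⟩ + 0.9681i|1⟩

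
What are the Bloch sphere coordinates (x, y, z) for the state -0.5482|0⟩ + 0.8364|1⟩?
(-0.917, 0, -0.399)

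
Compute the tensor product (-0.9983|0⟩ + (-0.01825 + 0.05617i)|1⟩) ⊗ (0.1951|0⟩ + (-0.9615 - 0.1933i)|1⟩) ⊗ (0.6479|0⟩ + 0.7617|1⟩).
-0.1262|000⟩ - 0.1484|001⟩ + (0.6219 + 0.125i)|010⟩ + (0.7311 + 0.147i)|011⟩ + (-0.002307 + 0.0071i)|100⟩ + (-0.002712 + 0.008347i)|101⟩ + (0.0184 - 0.03271i)|110⟩ + (0.02164 - 0.03845i)|111⟩

amp(|b₁b₂…⟩) = product of the factor amplitudes for bits b₁, b₂, …; only kets whose every factor amplitude is nonzero survive.
|000⟩: (-0.9983)(0.1951)(0.6479) = -0.1262
|001⟩: (-0.9983)(0.1951)(0.7617) = -0.1484
|010⟩: (-0.9983)(-0.9615 - 0.1933i)(0.6479) = (0.6219 + 0.125i)
|011⟩: (-0.9983)(-0.9615 - 0.1933i)(0.7617) = (0.7311 + 0.147i)
|100⟩: (-0.01825 + 0.05617i)(0.1951)(0.6479) = (-0.002307 + 0.0071i)
|101⟩: (-0.01825 + 0.05617i)(0.1951)(0.7617) = (-0.002712 + 0.008347i)
|110⟩: (-0.01825 + 0.05617i)(-0.9615 - 0.1933i)(0.6479) = (0.0184 - 0.03271i)
|111⟩: (-0.01825 + 0.05617i)(-0.9615 - 0.1933i)(0.7617) = (0.02164 - 0.03845i)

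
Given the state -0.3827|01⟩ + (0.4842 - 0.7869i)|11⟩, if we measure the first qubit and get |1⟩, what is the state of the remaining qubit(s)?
(0.5241 - 0.8517i)|1⟩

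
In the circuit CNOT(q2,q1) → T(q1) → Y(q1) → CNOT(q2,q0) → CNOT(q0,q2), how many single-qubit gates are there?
2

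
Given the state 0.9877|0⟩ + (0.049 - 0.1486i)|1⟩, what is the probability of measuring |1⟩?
0.02448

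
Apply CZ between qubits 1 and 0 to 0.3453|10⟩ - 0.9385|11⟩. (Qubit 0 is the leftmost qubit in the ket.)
0.3453|10⟩ + 0.9385|11⟩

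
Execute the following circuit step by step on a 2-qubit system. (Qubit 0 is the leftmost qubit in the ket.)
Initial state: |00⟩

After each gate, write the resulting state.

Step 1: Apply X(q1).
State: |01⟩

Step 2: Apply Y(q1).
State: -i|00⟩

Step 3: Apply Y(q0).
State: |10⟩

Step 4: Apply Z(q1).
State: |10⟩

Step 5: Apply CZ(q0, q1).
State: |10⟩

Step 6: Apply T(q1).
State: |10⟩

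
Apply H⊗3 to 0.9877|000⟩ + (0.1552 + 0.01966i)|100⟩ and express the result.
(0.4041 + 0.006951i)|000⟩ + (0.4041 + 0.006951i)|001⟩ + (0.4041 + 0.006951i)|010⟩ + (0.4041 + 0.006951i)|011⟩ + (0.2943 - 0.006951i)|100⟩ + (0.2943 - 0.006951i)|101⟩ + (0.2943 - 0.006951i)|110⟩ + (0.2943 - 0.006951i)|111⟩

H⊗3 gives amp(|y⟩) = (1/2√2) Σ_x (−1)^(x·y) amp(|x⟩), where x·y is the number of positions in which both x and y have a 1.
|000⟩: (0.9877 + (0.1552 + 0.01966i))/(2√2) = (0.4041 + 0.006951i)
|001⟩: (0.9877 + (0.1552 + 0.01966i))/(2√2) = (0.4041 + 0.006951i)
|010⟩: (0.9877 + (0.1552 + 0.01966i))/(2√2) = (0.4041 + 0.006951i)
|011⟩: (0.9877 + (0.1552 + 0.01966i))/(2√2) = (0.4041 + 0.006951i)
|100⟩: (0.9877 - (0.1552 + 0.01966i))/(2√2) = (0.2943 - 0.006951i)
|101⟩: (0.9877 - (0.1552 + 0.01966i))/(2√2) = (0.2943 - 0.006951i)
|110⟩: (0.9877 - (0.1552 + 0.01966i))/(2√2) = (0.2943 - 0.006951i)
|111⟩: (0.9877 - (0.1552 + 0.01966i))/(2√2) = (0.2943 - 0.006951i)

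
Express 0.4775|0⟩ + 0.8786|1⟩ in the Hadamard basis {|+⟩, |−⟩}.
0.9589|+⟩ - 0.2836|−⟩

With |ψ⟩ = α|0⟩ + β|1⟩, the Hadamard-basis coefficients are ⟨+|ψ⟩ = (α + β)/√2 and ⟨−|ψ⟩ = (α − β)/√2.
Here α = 0.4775, β = 0.8786: (α + β)/√2 = 0.9589, (α − β)/√2 = -0.2836.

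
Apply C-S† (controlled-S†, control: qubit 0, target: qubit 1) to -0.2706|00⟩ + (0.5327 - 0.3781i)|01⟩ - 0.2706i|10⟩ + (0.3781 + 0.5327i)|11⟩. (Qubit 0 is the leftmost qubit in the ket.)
-0.2706|00⟩ + (0.5327 - 0.3781i)|01⟩ - 0.2706i|10⟩ + (0.5327 - 0.3781i)|11⟩

C-S† leaves the control-|0⟩ kets |00⟩, |01⟩ unchanged and applies S† to qubit 1 on the control-|1⟩ pair (|10⟩, |11⟩).
S† = [[1, 0], [0, -i]].
With a = amp(|10⟩) = -0.2706i and b = amp(|11⟩) = (0.3781 + 0.5327i):
new amp(|10⟩) = (1)·a = -0.2706i
new amp(|11⟩) = (-i)·b = (0.5327 - 0.3781i)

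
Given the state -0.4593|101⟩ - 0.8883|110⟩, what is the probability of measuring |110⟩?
0.7891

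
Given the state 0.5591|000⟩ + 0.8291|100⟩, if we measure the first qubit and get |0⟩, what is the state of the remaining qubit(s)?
|00⟩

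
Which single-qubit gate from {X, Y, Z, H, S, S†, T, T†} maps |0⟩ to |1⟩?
X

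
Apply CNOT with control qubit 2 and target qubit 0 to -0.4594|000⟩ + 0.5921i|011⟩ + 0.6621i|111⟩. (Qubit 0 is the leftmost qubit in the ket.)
-0.4594|000⟩ + 0.6621i|011⟩ + 0.5921i|111⟩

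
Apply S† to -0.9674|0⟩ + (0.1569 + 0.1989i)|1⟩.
-0.9674|0⟩ + (0.1989 - 0.1569i)|1⟩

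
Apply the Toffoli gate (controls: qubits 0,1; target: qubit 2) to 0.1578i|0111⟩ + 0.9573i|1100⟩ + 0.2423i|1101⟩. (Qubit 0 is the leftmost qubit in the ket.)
0.1578i|0111⟩ + 0.9573i|1110⟩ + 0.2423i|1111⟩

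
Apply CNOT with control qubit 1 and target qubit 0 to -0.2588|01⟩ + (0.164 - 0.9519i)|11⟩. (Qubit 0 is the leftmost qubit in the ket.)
(0.164 - 0.9519i)|01⟩ - 0.2588|11⟩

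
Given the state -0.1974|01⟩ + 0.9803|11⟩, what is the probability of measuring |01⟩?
0.03897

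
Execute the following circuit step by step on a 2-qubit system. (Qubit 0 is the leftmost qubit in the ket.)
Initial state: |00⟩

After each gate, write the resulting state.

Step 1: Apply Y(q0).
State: i|10⟩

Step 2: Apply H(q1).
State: (1/√2)i|10⟩ + (1/√2)i|11⟩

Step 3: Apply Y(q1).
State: 1/√2|10⟩ - 1/√2|11⟩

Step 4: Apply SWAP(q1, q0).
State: 1/√2|01⟩ - 1/√2|11⟩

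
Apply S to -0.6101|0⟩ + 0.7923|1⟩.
-0.6101|0⟩ + 0.7923i|1⟩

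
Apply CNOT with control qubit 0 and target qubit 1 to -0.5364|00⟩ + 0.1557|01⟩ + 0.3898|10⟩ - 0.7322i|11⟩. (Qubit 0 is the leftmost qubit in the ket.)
-0.5364|00⟩ + 0.1557|01⟩ - 0.7322i|10⟩ + 0.3898|11⟩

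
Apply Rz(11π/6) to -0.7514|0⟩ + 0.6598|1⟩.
(0.7258 + 0.1945i)|0⟩ + (-0.6373 + 0.1708i)|1⟩

Rz(11π/6) = [[e^(−iθ/2), 0], [0, e^(iθ/2)]] with e^(±iθ/2) = cos(θ/2) ± i·sin(θ/2); θ = 11π/6, cos(θ/2) ≈ -0.965926, sin(θ/2) ≈ 0.258819.
With a = amp(|0⟩) = -0.7514 and b = amp(|1⟩) = 0.6598:
new amp(|0⟩) = (-0.965926 - 0.258819i)·a = (0.7258 + 0.1945i)
new amp(|1⟩) = (-0.965926 + 0.258819i)·b = (-0.6373 + 0.1708i)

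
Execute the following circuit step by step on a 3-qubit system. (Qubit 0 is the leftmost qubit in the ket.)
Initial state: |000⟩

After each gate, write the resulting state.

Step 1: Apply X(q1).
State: |010⟩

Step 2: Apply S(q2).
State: |010⟩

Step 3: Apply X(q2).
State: |011⟩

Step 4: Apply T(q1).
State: (1/√2 + (1/√2)i)|011⟩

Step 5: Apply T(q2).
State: i|011⟩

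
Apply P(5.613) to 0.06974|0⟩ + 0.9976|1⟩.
0.06974|0⟩ + (0.7818 - 0.6196i)|1⟩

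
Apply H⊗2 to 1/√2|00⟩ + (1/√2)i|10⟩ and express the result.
(1/√8 + (1/√8)i)|00⟩ + (1/√8 + (1/√8)i)|01⟩ + (1/√8 - (1/√8)i)|10⟩ + (1/√8 - (1/√8)i)|11⟩

H⊗2 gives amp(|y⟩) = (1/2) Σ_x (−1)^(x·y) amp(|x⟩), where x·y is the number of positions in which both x and y have a 1.
|00⟩: (1/√2 + (1/√2)i)/2 = (1/√8 + (1/√8)i)
|01⟩: (1/√2 + (1/√2)i)/2 = (1/√8 + (1/√8)i)
|10⟩: (1/√2 - (1/√2)i)/2 = (1/√8 - (1/√8)i)
|11⟩: (1/√2 - (1/√2)i)/2 = (1/√8 - (1/√8)i)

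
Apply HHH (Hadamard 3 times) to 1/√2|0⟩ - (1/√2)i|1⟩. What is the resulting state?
(1/2 - (1/2)i)|0⟩ + (1/2 + (1/2)i)|1⟩

H² = I, so H^3 = H: a single Hadamard. With (a, b) = (1/√2, -(1/√2)i), H gives ((a + b)/√2, (a − b)/√2) = ((1/2 - (1/2)i), (1/2 + (1/2)i)).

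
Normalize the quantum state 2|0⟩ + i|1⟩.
0.8944|0⟩ + (1/√5)i|1⟩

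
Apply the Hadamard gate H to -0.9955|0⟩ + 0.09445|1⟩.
-0.6371|0⟩ - 0.7707|1⟩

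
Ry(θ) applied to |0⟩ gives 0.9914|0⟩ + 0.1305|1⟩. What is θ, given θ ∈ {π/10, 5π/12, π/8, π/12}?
π/12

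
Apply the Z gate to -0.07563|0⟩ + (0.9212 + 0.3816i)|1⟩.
-0.07563|0⟩ + (-0.9212 - 0.3816i)|1⟩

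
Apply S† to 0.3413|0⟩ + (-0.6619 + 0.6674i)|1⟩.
0.3413|0⟩ + (0.6674 + 0.6619i)|1⟩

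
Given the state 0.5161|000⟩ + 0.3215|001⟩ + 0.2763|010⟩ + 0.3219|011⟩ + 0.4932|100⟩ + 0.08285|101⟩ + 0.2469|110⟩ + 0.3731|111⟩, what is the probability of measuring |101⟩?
0.006864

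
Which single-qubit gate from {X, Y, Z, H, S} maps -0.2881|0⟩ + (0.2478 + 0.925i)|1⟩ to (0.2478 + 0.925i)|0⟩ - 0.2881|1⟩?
X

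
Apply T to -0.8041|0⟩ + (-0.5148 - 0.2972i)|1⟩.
-0.8041|0⟩ + (-0.1539 - 0.5742i)|1⟩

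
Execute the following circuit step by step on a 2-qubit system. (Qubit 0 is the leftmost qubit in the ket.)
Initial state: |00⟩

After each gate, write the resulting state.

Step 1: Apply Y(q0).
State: i|10⟩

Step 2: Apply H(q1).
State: (1/√2)i|10⟩ + (1/√2)i|11⟩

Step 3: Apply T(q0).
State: (-1/2 + (1/2)i)|10⟩ + (-1/2 + (1/2)i)|11⟩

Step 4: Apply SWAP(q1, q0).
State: (-1/2 + (1/2)i)|01⟩ + (-1/2 + (1/2)i)|11⟩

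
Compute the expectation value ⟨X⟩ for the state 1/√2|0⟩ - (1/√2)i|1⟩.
0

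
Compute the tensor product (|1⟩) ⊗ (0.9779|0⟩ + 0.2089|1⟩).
0.9779|10⟩ + 0.2089|11⟩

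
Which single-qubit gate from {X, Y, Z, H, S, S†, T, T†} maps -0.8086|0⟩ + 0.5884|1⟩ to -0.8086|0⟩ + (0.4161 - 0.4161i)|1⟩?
T†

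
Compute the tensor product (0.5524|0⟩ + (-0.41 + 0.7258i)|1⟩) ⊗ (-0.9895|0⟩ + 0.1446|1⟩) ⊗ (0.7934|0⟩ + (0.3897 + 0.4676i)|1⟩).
-0.4337|000⟩ + (-0.213 - 0.2556i)|001⟩ + 0.06337|010⟩ + (0.03113 + 0.03735i)|011⟩ + (0.3219 - 0.5698i)|100⟩ + (0.4939 - 0.09017i)|101⟩ + (-0.04704 + 0.08327i)|110⟩ + (-0.07218 + 0.01318i)|111⟩

amp(|b₁b₂…⟩) = product of the factor amplitudes for bits b₁, b₂, …; only kets whose every factor amplitude is nonzero survive.
|000⟩: (0.5524)(-0.9895)(0.7934) = -0.4337
|001⟩: (0.5524)(-0.9895)(0.3897 + 0.4676i) = (-0.213 - 0.2556i)
|010⟩: (0.5524)(0.1446)(0.7934) = 0.06337
|011⟩: (0.5524)(0.1446)(0.3897 + 0.4676i) = (0.03113 + 0.03735i)
|100⟩: (-0.41 + 0.7258i)(-0.9895)(0.7934) = (0.3219 - 0.5698i)
|101⟩: (-0.41 + 0.7258i)(-0.9895)(0.3897 + 0.4676i) = (0.4939 - 0.09017i)
|110⟩: (-0.41 + 0.7258i)(0.1446)(0.7934) = (-0.04704 + 0.08327i)
|111⟩: (-0.41 + 0.7258i)(0.1446)(0.3897 + 0.4676i) = (-0.07218 + 0.01318i)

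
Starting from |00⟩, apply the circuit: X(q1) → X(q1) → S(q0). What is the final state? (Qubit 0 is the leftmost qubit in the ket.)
|00⟩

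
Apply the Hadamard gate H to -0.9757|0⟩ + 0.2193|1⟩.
-0.5349|0⟩ - 0.845|1⟩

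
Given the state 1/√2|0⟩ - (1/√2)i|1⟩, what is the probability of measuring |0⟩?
1/2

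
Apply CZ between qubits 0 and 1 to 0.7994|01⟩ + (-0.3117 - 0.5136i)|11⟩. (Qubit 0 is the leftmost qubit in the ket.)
0.7994|01⟩ + (0.3117 + 0.5136i)|11⟩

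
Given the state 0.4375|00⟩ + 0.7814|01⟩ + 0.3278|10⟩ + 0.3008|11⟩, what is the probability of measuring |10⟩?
0.1075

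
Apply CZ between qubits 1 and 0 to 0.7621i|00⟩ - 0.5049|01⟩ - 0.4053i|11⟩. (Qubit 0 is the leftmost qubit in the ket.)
0.7621i|00⟩ - 0.5049|01⟩ + 0.4053i|11⟩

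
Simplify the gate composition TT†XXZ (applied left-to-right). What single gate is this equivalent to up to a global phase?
Z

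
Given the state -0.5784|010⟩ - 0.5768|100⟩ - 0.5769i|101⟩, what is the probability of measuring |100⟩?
0.3327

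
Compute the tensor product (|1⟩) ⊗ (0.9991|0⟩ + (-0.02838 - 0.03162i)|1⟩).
0.9991|10⟩ + (-0.02838 - 0.03162i)|11⟩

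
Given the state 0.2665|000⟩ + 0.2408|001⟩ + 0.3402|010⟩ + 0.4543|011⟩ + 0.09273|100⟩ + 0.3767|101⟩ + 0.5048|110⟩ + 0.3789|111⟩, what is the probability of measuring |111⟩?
0.1436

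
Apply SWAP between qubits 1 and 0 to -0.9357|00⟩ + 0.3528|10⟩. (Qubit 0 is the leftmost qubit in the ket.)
-0.9357|00⟩ + 0.3528|01⟩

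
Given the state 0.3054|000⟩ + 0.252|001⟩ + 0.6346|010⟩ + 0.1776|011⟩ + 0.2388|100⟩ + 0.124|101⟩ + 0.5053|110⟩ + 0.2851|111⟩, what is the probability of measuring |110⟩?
0.2553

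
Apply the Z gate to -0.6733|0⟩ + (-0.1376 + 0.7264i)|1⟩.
-0.6733|0⟩ + (0.1376 - 0.7264i)|1⟩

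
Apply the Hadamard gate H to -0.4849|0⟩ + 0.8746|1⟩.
0.2756|0⟩ - 0.9613|1⟩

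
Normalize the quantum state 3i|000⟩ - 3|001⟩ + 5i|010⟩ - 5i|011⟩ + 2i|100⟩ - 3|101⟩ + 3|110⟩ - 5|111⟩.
0.2798i|000⟩ - 0.2798|001⟩ + 0.4663i|010⟩ - 0.4663i|011⟩ + 0.1865i|100⟩ - 0.2798|101⟩ + 0.2798|110⟩ - 0.4663|111⟩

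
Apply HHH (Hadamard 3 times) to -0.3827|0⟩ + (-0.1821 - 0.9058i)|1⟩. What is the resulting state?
(-0.3994 - 0.6405i)|0⟩ + (-0.1418 + 0.6405i)|1⟩

H² = I, so H^3 = H: a single Hadamard. With (a, b) = (-0.3827, (-0.1821 - 0.9058i)), H gives ((a + b)/√2, (a − b)/√2) = ((-0.3994 - 0.6405i), (-0.1418 + 0.6405i)).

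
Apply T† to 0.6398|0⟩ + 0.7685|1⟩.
0.6398|0⟩ + (0.5434 - 0.5434i)|1⟩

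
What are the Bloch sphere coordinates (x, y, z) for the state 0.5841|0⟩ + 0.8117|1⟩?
(0.9482, 0, -0.3177)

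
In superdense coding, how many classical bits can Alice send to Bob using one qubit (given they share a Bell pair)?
2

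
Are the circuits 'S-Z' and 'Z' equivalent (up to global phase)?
No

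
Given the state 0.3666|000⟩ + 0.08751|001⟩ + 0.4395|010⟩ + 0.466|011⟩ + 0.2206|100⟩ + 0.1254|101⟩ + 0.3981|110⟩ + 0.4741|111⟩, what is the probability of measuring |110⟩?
0.1585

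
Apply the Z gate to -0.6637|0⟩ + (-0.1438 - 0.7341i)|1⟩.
-0.6637|0⟩ + (0.1438 + 0.7341i)|1⟩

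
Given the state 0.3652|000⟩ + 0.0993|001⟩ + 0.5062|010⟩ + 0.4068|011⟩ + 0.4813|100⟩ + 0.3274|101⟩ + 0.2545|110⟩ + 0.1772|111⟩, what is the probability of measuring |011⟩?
0.1655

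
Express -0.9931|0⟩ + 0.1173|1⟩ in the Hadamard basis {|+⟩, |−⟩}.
-0.6193|+⟩ - 0.7852|−⟩

With |ψ⟩ = α|0⟩ + β|1⟩, the Hadamard-basis coefficients are ⟨+|ψ⟩ = (α + β)/√2 and ⟨−|ψ⟩ = (α − β)/√2.
Here α = -0.9931, β = 0.1173: (α + β)/√2 = -0.6193, (α − β)/√2 = -0.7852.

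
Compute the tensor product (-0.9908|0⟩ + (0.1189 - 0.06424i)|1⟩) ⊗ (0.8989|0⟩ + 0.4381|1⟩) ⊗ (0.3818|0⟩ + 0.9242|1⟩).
-0.34|000⟩ - 0.8231|001⟩ - 0.1657|010⟩ - 0.4012|011⟩ + (0.04081 - 0.02205i)|100⟩ + (0.09878 - 0.05337i)|101⟩ + (0.01989 - 0.01075i)|110⟩ + (0.04814 - 0.02601i)|111⟩

amp(|b₁b₂…⟩) = product of the factor amplitudes for bits b₁, b₂, …; only kets whose every factor amplitude is nonzero survive.
|000⟩: (-0.9908)(0.8989)(0.3818) = -0.34
|001⟩: (-0.9908)(0.8989)(0.9242) = -0.8231
|010⟩: (-0.9908)(0.4381)(0.3818) = -0.1657
|011⟩: (-0.9908)(0.4381)(0.9242) = -0.4012
|100⟩: (0.1189 - 0.06424i)(0.8989)(0.3818) = (0.04081 - 0.02205i)
|101⟩: (0.1189 - 0.06424i)(0.8989)(0.9242) = (0.09878 - 0.05337i)
|110⟩: (0.1189 - 0.06424i)(0.4381)(0.3818) = (0.01989 - 0.01075i)
|111⟩: (0.1189 - 0.06424i)(0.4381)(0.9242) = (0.04814 - 0.02601i)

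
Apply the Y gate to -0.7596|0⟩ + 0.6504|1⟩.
-0.6504i|0⟩ - 0.7596i|1⟩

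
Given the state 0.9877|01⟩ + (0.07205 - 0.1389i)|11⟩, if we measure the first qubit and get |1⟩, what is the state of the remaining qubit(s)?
(0.4605 - 0.8877i)|1⟩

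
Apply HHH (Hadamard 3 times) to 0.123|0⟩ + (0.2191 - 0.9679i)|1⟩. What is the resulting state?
(0.2419 - 0.6844i)|0⟩ + (-0.06795 + 0.6844i)|1⟩

H² = I, so H^3 = H: a single Hadamard. With (a, b) = (0.123, (0.2191 - 0.9679i)), H gives ((a + b)/√2, (a − b)/√2) = ((0.2419 - 0.6844i), (-0.06795 + 0.6844i)).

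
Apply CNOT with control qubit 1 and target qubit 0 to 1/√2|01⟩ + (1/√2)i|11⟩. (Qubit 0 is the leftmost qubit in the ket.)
(1/√2)i|01⟩ + 1/√2|11⟩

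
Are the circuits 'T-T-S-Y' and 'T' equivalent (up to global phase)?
No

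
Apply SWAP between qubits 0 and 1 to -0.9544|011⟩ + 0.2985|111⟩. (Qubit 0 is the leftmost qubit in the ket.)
-0.9544|101⟩ + 0.2985|111⟩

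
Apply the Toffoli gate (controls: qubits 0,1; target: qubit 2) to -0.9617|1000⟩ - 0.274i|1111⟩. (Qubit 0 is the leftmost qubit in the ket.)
-0.9617|1000⟩ - 0.274i|1101⟩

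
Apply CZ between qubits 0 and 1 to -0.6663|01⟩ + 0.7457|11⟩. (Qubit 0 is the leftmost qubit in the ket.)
-0.6663|01⟩ - 0.7457|11⟩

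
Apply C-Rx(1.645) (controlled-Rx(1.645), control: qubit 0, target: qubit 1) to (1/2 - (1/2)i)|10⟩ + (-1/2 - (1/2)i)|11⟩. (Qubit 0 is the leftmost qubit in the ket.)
(-0.02623 + 0.02623i)|10⟩ + (-0.7066 - 0.7066i)|11⟩

C-Rx(1.645) leaves the control-|0⟩ kets |00⟩, |01⟩ unchanged and applies Rx(1.645) to qubit 1 on the control-|1⟩ pair (|10⟩, |11⟩).
Rx(1.645) = [[cos(θ/2), −i·sin(θ/2)], [−i·sin(θ/2), cos(θ/2)]]; θ = 1.645, cos(θ/2) ≈ 0.680391, sin(θ/2) ≈ 0.732849.
With a = amp(|10⟩) = (1/2 - (1/2)i) and b = amp(|11⟩) = (-1/2 - (1/2)i):
new amp(|10⟩) = (0.680391)·a + (-0.732849i)·b = (-0.02623 + 0.02623i)
new amp(|11⟩) = (-0.732849i)·a + (0.680391)·b = (-0.7066 - 0.7066i)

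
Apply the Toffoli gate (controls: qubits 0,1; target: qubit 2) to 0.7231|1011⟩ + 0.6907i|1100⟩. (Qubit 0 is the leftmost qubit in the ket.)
0.7231|1011⟩ + 0.6907i|1110⟩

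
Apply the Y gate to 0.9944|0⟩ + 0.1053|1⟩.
-0.1053i|0⟩ + 0.9944i|1⟩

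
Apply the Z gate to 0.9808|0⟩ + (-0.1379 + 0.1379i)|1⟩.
0.9808|0⟩ + (0.1379 - 0.1379i)|1⟩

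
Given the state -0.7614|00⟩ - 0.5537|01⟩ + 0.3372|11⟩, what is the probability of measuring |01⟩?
0.3066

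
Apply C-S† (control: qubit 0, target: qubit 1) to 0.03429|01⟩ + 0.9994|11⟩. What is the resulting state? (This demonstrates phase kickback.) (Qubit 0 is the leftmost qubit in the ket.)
0.03429|01⟩ - 0.9994i|11⟩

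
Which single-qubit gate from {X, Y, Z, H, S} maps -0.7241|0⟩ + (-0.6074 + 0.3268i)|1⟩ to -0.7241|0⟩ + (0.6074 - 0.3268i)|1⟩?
Z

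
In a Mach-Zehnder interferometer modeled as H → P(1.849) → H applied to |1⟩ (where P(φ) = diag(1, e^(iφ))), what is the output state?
(0.6373 - 0.4808i)|0⟩ + (0.3627 + 0.4808i)|1⟩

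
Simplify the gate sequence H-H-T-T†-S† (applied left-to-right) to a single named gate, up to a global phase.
S†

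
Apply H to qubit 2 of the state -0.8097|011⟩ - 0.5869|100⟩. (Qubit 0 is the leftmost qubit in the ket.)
-0.5725|010⟩ + 0.5725|011⟩ - 0.415|100⟩ - 0.415|101⟩

H on qubit 2 mixes each pair of kets that differ only in qubit 2: amplitudes (a, b) of (|…0…⟩, |…1…⟩) become ((a + b)/√2, (a − b)/√2). Kets absent from the input have amplitude 0.
(|010⟩, |011⟩): (a, b) = (0, -0.8097) → (-0.5725, 0.5725)
(|100⟩, |101⟩): (a, b) = (-0.5869, 0) → (-0.415, -0.415)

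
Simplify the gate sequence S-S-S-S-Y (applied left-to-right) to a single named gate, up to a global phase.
Y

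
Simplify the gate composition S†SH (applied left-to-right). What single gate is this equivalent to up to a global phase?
H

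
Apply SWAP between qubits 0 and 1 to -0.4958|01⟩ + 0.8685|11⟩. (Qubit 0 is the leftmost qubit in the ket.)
-0.4958|10⟩ + 0.8685|11⟩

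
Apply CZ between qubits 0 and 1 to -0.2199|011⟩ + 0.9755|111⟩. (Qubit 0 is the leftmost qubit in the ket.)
-0.2199|011⟩ - 0.9755|111⟩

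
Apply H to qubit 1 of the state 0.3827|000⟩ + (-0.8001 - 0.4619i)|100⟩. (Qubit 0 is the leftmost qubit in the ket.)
0.2706|000⟩ + 0.2706|010⟩ + (-0.5658 - 0.3266i)|100⟩ + (-0.5658 - 0.3266i)|110⟩

H on qubit 1 mixes each pair of kets that differ only in qubit 1: amplitudes (a, b) of (|…0…⟩, |…1…⟩) become ((a + b)/√2, (a − b)/√2). Kets absent from the input have amplitude 0.
(|000⟩, |010⟩): (a, b) = (0.3827, 0) → (0.2706, 0.2706)
(|100⟩, |110⟩): (a, b) = ((-0.8001 - 0.4619i), 0) → ((-0.5658 - 0.3266i), (-0.5658 - 0.3266i))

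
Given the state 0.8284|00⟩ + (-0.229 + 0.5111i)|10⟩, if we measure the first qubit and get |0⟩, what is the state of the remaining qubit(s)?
|0⟩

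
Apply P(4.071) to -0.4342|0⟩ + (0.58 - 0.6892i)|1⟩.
-0.4342|0⟩ + (-0.8993 - 0.05238i)|1⟩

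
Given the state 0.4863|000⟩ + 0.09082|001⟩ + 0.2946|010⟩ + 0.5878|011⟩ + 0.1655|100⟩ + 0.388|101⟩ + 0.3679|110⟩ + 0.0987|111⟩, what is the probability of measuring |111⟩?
0.009742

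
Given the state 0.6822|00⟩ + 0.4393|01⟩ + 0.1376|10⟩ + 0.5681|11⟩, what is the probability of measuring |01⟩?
0.193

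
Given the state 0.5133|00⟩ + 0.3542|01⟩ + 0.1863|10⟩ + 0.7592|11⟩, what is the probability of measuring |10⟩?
0.03471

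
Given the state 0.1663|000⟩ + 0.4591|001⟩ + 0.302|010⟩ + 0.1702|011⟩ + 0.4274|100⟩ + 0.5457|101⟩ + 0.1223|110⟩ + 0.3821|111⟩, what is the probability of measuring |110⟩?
0.01496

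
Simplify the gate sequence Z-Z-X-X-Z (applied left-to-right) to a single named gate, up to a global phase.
Z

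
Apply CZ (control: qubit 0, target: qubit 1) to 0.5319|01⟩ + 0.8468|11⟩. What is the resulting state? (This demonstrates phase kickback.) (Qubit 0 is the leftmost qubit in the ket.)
0.5319|01⟩ - 0.8468|11⟩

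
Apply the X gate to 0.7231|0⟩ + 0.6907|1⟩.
0.6907|0⟩ + 0.7231|1⟩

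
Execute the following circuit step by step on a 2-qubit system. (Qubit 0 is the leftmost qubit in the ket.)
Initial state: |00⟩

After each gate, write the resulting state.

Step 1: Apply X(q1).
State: |01⟩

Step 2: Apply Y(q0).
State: i|11⟩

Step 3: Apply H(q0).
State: (1/√2)i|01⟩ - (1/√2)i|11⟩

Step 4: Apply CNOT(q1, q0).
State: -(1/√2)i|01⟩ + (1/√2)i|11⟩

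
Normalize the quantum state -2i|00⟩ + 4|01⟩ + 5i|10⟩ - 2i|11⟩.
-0.2857i|00⟩ + 0.5714|01⟩ + 0.7143i|10⟩ - 0.2857i|11⟩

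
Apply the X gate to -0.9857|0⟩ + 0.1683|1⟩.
0.1683|0⟩ - 0.9857|1⟩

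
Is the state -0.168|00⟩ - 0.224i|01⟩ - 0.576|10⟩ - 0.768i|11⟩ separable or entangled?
Separable

Writing the state as a|00⟩ + b|01⟩ + c|10⟩ + d|11⟩, it is a product state iff ad − bc = 0.
Here (a, b, c, d) = (-0.168, -0.224i, -0.576, -0.768i): ad − bc = (-0.168)(-0.768i) − (-0.224i)(-0.576) = 0, so the state is separable.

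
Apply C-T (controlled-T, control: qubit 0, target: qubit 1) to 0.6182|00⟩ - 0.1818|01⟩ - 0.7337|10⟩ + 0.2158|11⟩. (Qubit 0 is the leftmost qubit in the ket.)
0.6182|00⟩ - 0.1818|01⟩ - 0.7337|10⟩ + (0.1526 + 0.1526i)|11⟩

C-T leaves the control-|0⟩ kets |00⟩, |01⟩ unchanged and applies T to qubit 1 on the control-|1⟩ pair (|10⟩, |11⟩).
T = [[1, 0], [0, (1/√2 + (1/√2)i)]].
With a = amp(|10⟩) = -0.7337 and b = amp(|11⟩) = 0.2158:
new amp(|10⟩) = (1)·a = -0.7337
new amp(|11⟩) = (1/√2 + (1/√2)i)·b = (0.1526 + 0.1526i)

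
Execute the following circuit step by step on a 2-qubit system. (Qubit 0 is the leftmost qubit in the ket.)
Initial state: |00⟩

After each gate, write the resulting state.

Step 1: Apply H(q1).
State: 1/√2|00⟩ + 1/√2|01⟩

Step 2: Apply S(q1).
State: 1/√2|00⟩ + (1/√2)i|01⟩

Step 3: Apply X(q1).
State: (1/√2)i|00⟩ + 1/√2|01⟩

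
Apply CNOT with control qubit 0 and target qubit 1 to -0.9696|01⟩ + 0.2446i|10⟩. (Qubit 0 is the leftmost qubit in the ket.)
-0.9696|01⟩ + 0.2446i|11⟩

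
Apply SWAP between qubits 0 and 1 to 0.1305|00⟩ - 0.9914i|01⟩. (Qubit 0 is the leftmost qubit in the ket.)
0.1305|00⟩ - 0.9914i|10⟩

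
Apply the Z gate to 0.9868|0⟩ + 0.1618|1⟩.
0.9868|0⟩ - 0.1618|1⟩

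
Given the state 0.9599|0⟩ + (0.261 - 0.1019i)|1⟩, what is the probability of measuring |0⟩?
0.9214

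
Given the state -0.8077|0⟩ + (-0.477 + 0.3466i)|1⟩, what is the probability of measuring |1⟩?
0.3477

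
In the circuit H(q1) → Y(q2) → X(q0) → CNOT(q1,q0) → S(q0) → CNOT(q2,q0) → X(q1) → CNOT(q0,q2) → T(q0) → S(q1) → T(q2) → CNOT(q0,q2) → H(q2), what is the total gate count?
13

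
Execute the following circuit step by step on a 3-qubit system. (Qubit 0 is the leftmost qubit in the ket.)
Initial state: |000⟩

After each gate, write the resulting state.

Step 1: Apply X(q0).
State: |100⟩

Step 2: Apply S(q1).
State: |100⟩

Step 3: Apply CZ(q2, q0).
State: |100⟩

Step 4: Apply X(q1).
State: |110⟩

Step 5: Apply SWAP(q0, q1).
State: |110⟩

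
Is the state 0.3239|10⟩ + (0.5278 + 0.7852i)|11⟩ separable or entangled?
Separable

Writing the state as a|00⟩ + b|01⟩ + c|10⟩ + d|11⟩, it is a product state iff ad − bc = 0.
Here (a, b, c, d) = (0, 0, 0.3239, (0.5278 + 0.7852i)): ad − bc = (0)(0.5278 + 0.7852i) − (0)(0.3239) = 0, so the state is separable.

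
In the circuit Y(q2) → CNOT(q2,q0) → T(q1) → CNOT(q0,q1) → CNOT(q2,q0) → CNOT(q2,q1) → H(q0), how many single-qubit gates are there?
3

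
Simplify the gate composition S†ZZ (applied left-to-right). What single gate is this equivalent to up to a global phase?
S†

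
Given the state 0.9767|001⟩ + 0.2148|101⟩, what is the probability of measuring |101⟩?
0.04614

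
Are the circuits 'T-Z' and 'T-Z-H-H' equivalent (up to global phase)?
Yes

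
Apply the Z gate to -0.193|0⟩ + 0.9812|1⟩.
-0.193|0⟩ - 0.9812|1⟩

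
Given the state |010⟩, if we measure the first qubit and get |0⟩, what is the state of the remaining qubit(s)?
|10⟩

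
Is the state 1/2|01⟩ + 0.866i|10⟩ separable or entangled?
Entangled

Writing the state as a|00⟩ + b|01⟩ + c|10⟩ + d|11⟩, it is a product state iff ad − bc = 0.
Here (a, b, c, d) = (0, 1/2, 0.866i, 0): ad − bc = (0)(0) − (1/2)(0.866i) = -0.433i ≠ 0, so the state is entangled.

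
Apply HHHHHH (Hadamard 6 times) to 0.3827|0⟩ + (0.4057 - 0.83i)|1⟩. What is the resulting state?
0.3827|0⟩ + (0.4057 - 0.83i)|1⟩

H² = I, so an even number of Hadamards cancels: H^6 = I and the state is unchanged.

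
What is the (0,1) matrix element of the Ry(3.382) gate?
-0.9928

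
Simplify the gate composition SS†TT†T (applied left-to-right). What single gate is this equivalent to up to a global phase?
T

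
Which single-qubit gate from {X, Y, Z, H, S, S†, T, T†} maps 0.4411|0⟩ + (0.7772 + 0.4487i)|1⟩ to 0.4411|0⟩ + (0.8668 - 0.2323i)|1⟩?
T†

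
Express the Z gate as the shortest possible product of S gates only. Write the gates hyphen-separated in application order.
S-S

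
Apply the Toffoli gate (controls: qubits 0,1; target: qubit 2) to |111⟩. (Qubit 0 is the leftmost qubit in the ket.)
|110⟩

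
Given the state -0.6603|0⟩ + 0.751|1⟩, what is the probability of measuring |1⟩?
0.564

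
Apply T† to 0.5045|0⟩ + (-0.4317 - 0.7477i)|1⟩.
0.5045|0⟩ + (-0.834 - 0.2234i)|1⟩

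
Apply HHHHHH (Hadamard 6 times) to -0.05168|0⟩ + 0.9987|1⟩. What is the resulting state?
-0.05168|0⟩ + 0.9987|1⟩

H² = I, so an even number of Hadamards cancels: H^6 = I and the state is unchanged.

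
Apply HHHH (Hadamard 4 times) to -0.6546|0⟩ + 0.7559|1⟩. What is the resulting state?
-0.6546|0⟩ + 0.7559|1⟩

H² = I, so an even number of Hadamards cancels: H^4 = I and the state is unchanged.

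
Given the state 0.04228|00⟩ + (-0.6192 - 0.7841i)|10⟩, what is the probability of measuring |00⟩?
0.001788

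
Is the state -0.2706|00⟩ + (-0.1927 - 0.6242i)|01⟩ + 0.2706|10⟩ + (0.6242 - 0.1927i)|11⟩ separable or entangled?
Entangled

Writing the state as a|00⟩ + b|01⟩ + c|10⟩ + d|11⟩, it is a product state iff ad − bc = 0.
Here (a, b, c, d) = (-0.2706, (-0.1927 - 0.6242i), 0.2706, (0.6242 - 0.1927i)): ad − bc = (-0.2706)(0.6242 - 0.1927i) − (-0.1927 - 0.6242i)(0.2706) = (-0.1168 + 0.2211i) ≠ 0, so the state is entangled.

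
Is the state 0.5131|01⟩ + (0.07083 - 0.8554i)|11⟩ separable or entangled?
Separable

Writing the state as a|00⟩ + b|01⟩ + c|10⟩ + d|11⟩, it is a product state iff ad − bc = 0.
Here (a, b, c, d) = (0, 0.5131, 0, (0.07083 - 0.8554i)): ad − bc = (0)(0.07083 - 0.8554i) − (0.5131)(0) = 0, so the state is separable.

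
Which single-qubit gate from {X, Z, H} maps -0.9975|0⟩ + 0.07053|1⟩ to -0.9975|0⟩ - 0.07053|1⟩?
Z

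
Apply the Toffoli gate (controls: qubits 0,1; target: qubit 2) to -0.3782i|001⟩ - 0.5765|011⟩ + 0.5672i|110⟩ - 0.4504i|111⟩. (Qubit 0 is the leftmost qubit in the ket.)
-0.3782i|001⟩ - 0.5765|011⟩ - 0.4504i|110⟩ + 0.5672i|111⟩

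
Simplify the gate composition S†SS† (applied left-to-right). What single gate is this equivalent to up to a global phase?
S†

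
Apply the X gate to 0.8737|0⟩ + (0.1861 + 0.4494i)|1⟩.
(0.1861 + 0.4494i)|0⟩ + 0.8737|1⟩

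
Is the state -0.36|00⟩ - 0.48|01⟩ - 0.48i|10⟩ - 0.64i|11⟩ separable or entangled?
Separable

Writing the state as a|00⟩ + b|01⟩ + c|10⟩ + d|11⟩, it is a product state iff ad − bc = 0.
Here (a, b, c, d) = (-0.36, -0.48, -0.48i, -0.64i): ad − bc = (-0.36)(-0.64i) − (-0.48)(-0.48i) = 0, so the state is separable.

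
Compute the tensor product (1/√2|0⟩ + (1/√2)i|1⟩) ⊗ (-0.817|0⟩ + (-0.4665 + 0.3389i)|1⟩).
-0.5777|00⟩ + (-0.3299 + 0.2396i)|01⟩ - 0.5777i|10⟩ + (-0.2396 - 0.3299i)|11⟩

amp(|b₁b₂…⟩) = product of the factor amplitudes for bits b₁, b₂, …; only kets whose every factor amplitude is nonzero survive.
|00⟩: (1/√2)(-0.817) = -0.5777
|01⟩: (1/√2)(-0.4665 + 0.3389i) = (-0.3299 + 0.2396i)
|10⟩: ((1/√2)i)(-0.817) = -0.5777i
|11⟩: ((1/√2)i)(-0.4665 + 0.3389i) = (-0.2396 - 0.3299i)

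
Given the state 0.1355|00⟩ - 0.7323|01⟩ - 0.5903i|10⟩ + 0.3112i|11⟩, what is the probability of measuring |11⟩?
0.09685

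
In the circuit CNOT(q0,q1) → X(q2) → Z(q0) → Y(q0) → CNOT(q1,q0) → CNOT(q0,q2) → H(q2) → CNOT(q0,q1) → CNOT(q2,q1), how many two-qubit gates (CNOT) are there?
5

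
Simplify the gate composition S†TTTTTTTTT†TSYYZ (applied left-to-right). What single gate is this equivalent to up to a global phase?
Z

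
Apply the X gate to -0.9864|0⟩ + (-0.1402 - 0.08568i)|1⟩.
(-0.1402 - 0.08568i)|0⟩ - 0.9864|1⟩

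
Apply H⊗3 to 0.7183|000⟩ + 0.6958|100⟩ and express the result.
0.5|000⟩ + 0.5|001⟩ + 0.5|010⟩ + 0.5|011⟩ + 0.007955|100⟩ + 0.007955|101⟩ + 0.007955|110⟩ + 0.007955|111⟩

H⊗3 gives amp(|y⟩) = (1/2√2) Σ_x (−1)^(x·y) amp(|x⟩), where x·y is the number of positions in which both x and y have a 1.
|000⟩: (0.7183 + 0.6958)/(2√2) = 0.5
|001⟩: (0.7183 + 0.6958)/(2√2) = 0.5
|010⟩: (0.7183 + 0.6958)/(2√2) = 0.5
|011⟩: (0.7183 + 0.6958)/(2√2) = 0.5
|100⟩: (0.7183 - 0.6958)/(2√2) = 0.007955
|101⟩: (0.7183 - 0.6958)/(2√2) = 0.007955
|110⟩: (0.7183 - 0.6958)/(2√2) = 0.007955
|111⟩: (0.7183 - 0.6958)/(2√2) = 0.007955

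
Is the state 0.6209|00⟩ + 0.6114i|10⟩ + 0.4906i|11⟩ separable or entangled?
Entangled

Writing the state as a|00⟩ + b|01⟩ + c|10⟩ + d|11⟩, it is a product state iff ad − bc = 0.
Here (a, b, c, d) = (0.6209, 0, 0.6114i, 0.4906i): ad − bc = (0.6209)(0.4906i) − (0)(0.6114i) = 0.3046i ≠ 0, so the state is entangled.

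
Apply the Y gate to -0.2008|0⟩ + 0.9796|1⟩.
-0.9796i|0⟩ - 0.2008i|1⟩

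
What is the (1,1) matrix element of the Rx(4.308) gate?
-0.5507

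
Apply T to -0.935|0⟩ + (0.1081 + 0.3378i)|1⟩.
-0.935|0⟩ + (-0.1624 + 0.3153i)|1⟩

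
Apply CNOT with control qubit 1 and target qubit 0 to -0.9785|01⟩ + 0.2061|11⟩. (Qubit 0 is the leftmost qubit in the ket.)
0.2061|01⟩ - 0.9785|11⟩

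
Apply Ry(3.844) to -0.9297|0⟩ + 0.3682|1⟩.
-0.02588|0⟩ - 0.9996|1⟩

Ry(3.844) = [[cos(θ/2), −sin(θ/2)], [sin(θ/2), cos(θ/2)]]; θ = 3.844, cos(θ/2) ≈ -0.344028, sin(θ/2) ≈ 0.938959.
With a = amp(|0⟩) = -0.9297 and b = amp(|1⟩) = 0.3682:
new amp(|0⟩) = (-0.344028)·a + (-0.938959)·b = -0.02588
new amp(|1⟩) = (0.938959)·a + (-0.344028)·b = -0.9996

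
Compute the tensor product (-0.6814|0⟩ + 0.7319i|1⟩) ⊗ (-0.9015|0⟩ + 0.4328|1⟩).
0.6143|00⟩ - 0.2949|01⟩ - 0.6598i|10⟩ + 0.3168i|11⟩

amp(|b₁b₂…⟩) = product of the factor amplitudes for bits b₁, b₂, …; only kets whose every factor amplitude is nonzero survive.
|00⟩: (-0.6814)(-0.9015) = 0.6143
|01⟩: (-0.6814)(0.4328) = -0.2949
|10⟩: (0.7319i)(-0.9015) = -0.6598i
|11⟩: (0.7319i)(0.4328) = 0.3168i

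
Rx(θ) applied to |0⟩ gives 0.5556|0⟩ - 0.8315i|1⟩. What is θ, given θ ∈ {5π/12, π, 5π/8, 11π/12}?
5π/8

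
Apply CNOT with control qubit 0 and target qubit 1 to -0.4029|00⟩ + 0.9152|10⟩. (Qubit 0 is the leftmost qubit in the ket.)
-0.4029|00⟩ + 0.9152|11⟩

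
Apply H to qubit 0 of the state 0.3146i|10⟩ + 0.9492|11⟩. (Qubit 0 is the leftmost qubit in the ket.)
0.2225i|00⟩ + 0.6712|01⟩ - 0.2225i|10⟩ - 0.6712|11⟩

H on qubit 0 mixes each pair of kets that differ only in qubit 0: amplitudes (a, b) of (|…0…⟩, |…1…⟩) become ((a + b)/√2, (a − b)/√2). Kets absent from the input have amplitude 0.
(|00⟩, |10⟩): (a, b) = (0, 0.3146i) → (0.2225i, -0.2225i)
(|01⟩, |11⟩): (a, b) = (0, 0.9492) → (0.6712, -0.6712)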